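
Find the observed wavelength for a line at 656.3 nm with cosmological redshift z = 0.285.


lam_obs = lam_emit * (1 + z) = 656.3 * (1 + 0.285) = 843.3455

843.3455 nm


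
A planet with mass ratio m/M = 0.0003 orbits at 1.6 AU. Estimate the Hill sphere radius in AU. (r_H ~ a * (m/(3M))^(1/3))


r_H = a * (m/3M)^(1/3) = 1.6 * (0.0003/3)^(1/3) = 0.0743

0.0743 AU


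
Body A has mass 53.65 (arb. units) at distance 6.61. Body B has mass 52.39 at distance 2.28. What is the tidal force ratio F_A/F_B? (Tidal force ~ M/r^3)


Ratio = (M1/r1^3) / (M2/r2^3) = (53.65/6.61^3) / (52.39/2.28^3) = 0.042

0.042


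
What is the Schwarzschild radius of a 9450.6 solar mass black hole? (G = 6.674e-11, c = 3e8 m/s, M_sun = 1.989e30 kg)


M = 9450.6 * 1.989e30 kg = 1.87972434e+34 kg. rs = 2GM/c^2 = 2 * 6.674e-11 * 1.87972434e+34 / (3e8)^2 = 2.788e+07

2.788e+07 m


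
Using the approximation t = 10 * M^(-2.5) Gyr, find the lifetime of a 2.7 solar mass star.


t = 10 * M^(-2.5) = 10 * 2.7^(-2.5) = 0.8348

0.8348 Gyr


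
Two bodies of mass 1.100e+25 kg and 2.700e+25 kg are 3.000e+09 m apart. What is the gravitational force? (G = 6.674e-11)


F = G*m1*m2/r^2 = 6.674e-11 * 1.100e+25 * 2.700e+25 / (3.000e+09)^2 = 6.674e-11 * 2.970e+50 / 9.000e+18 = 2.202e+21

2.202e+21 N


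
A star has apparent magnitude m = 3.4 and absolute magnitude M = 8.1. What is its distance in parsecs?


d = 10^((m - M + 5)/5) = 10^((3.4 - 8.1 + 5)/5) = 1.1482

1.1482 pc


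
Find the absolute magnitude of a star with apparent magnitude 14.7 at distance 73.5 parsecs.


M = m - 5*log10(d) + 5 = 14.7 - 5*log10(73.5) + 5 = 10.3686

10.3686


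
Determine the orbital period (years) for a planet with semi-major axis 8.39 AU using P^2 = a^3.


P = a^(3/2) = 8.39^1.5 = 24.3021

24.3021 years


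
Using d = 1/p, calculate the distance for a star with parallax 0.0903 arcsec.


d = 1/p = 1/0.0903 = 11.0742

11.0742 pc


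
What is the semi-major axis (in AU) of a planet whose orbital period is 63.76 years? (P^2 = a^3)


a = P^(2/3) = 63.76^(2/3) = 15.96

15.96 AU


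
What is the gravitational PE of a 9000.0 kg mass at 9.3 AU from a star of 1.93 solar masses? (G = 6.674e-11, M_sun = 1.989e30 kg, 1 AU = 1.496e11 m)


M = 1.93 * 1.989e30 kg = 3.83877e+30 kg; r = 9.3 AU * 1.496e11 m/AU = 1.39128e+12 m. U = -GM*m/r = -(6.674e-11 * 3.83877e+30 * 9000.0) / 1.39128e+12 = -1.657e+12

-1.657e+12 J


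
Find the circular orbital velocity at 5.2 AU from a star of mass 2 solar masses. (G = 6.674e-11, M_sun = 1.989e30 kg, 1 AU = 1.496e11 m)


v = sqrt(GM/r) = sqrt(6.674e-11 * 3.978e+30 / 7.779e+11) = 18473.8759

18473.8759 m/s


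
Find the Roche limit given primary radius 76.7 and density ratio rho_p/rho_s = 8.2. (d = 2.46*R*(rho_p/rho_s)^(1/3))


d_Roche = 2.46 * 76.7 * 8.2^(1/3) = 380.4829

380.4829


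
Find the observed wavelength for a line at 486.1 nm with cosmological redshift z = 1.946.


lam_obs = lam_emit * (1 + z) = 486.1 * (1 + 1.946) = 1432.0506

1432.0506 nm


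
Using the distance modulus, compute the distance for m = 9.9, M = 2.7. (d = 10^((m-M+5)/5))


d = 10^((m - M + 5)/5) = 10^((9.9 - 2.7 + 5)/5) = 275.4229

275.4229 pc


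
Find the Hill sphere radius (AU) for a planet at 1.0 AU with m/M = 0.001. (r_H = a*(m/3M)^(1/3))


r_H = a * (m/3M)^(1/3) = 1.0 * (0.001/3)^(1/3) = 0.0693

0.0693 AU


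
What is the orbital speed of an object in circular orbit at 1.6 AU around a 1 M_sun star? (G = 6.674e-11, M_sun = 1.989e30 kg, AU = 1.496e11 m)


v = sqrt(GM/r) = sqrt(6.674e-11 * 1.989e+30 / 2.394e+11) = 23549.6634

23549.6634 m/s


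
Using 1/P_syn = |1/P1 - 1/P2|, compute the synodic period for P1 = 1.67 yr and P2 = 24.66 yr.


1/P_syn = |1/P1 - 1/P2| = |1/1.67 - 1/24.66| => P_syn = 1.7913

1.7913 years


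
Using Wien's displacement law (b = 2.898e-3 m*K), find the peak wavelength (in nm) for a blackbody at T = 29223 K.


lam_max = b / T = 2.898e-3 / 29223 = 9.917e-08 m = 99.1685 nm

99.1685 nm


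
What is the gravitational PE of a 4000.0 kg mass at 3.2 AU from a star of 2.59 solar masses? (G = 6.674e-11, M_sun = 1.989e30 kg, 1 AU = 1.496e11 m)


M = 2.59 * 1.989e30 kg = 5.15151e+30 kg; r = 3.2 AU * 1.496e11 m/AU = 4.7872e+11 m. U = -GM*m/r = -(6.674e-11 * 5.15151e+30 * 4000.0) / 4.7872e+11 = -2.873e+12

-2.873e+12 J


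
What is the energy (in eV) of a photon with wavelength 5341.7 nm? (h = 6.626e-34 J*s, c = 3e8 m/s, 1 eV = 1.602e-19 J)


E = hc/lambda = 6.626e-34 * 3e8 / 5.342e-06 = 3.721e-20 J = 0.2323 eV

0.2323 eV


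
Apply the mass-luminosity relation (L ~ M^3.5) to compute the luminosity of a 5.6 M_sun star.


L/L_sun = (M/M_sun)^3.5 = 5.6^3.5 = 415.5833

415.5833 L_sun


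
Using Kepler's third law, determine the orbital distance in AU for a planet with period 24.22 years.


a = P^(2/3) = 24.22^(2/3) = 8.3711

8.3711 AU


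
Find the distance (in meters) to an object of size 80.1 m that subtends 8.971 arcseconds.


D = size / theta_rad, theta_rad = 8.971 * pi/(180*3600) = 4.349e-05, D = 1.842e+06

1.842e+06 m


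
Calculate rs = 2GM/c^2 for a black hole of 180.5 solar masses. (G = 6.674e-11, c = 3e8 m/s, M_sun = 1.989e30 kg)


M = 180.5 * 1.989e30 kg = 3.590145e+32 kg. rs = 2GM/c^2 = 2 * 6.674e-11 * 3.590145e+32 / (3e8)^2 = 532458.394

532458.394 m


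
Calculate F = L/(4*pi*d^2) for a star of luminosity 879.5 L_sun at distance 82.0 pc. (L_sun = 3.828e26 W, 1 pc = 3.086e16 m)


F = L / (4*pi*d^2) = 3.367e+29 / (4*pi*(2.531e+18)^2) = 4.184e-09

4.184e-09 W/m^2


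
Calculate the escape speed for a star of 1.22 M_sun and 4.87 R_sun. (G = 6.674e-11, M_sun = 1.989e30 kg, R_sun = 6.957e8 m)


M = 1.22 * 1.989e30 kg = 2.42658e+30 kg; R = 4.87 * 6.957e8 m = 3.388059e+09 m. v_esc = sqrt(2GM/R) = sqrt(2 * 6.674e-11 * 2.42658e+30 / 3.388059e+09) = 309193.1926

309193.1926 m/s


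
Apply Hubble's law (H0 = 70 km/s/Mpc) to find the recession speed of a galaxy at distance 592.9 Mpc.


v = H0 * d = 70 * 592.9 = 41503.0

41503.0 km/s


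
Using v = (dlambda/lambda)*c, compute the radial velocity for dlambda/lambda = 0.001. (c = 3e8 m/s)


v = (dlambda/lambda) * c = 0.001 * 3e8 = 300000.0

300000.0 m/s


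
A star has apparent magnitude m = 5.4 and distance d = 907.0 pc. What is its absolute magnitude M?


M = m - 5*log10(d) + 5 = 5.4 - 5*log10(907.0) + 5 = -4.388

-4.388


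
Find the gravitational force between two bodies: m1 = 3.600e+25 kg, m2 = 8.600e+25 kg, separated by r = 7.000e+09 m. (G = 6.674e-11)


F = G*m1*m2/r^2 = 6.674e-11 * 3.600e+25 * 8.600e+25 / (7.000e+09)^2 = 6.674e-11 * 3.096e+51 / 4.900e+19 = 4.217e+21

4.217e+21 N


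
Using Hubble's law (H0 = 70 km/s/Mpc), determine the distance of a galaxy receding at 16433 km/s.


d = v / H0 = 16433 / 70 = 234.7571

234.7571 Mpc


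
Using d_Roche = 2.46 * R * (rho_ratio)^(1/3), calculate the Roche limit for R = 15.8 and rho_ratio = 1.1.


d_Roche = 2.46 * 15.8 * 1.1^(1/3) = 40.1227

40.1227


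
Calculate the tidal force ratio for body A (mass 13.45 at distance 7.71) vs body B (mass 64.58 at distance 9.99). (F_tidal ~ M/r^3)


Ratio = (M1/r1^3) / (M2/r2^3) = (13.45/7.71^3) / (64.58/9.99^3) = 0.4531

0.4531


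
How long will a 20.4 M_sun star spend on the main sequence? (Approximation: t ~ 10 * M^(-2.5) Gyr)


t = 10 * M^(-2.5) = 10 * 20.4^(-2.5) = 0.0053

0.0053 Gyr


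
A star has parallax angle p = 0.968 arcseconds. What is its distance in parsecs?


d = 1/p = 1/0.968 = 1.0331

1.0331 pc


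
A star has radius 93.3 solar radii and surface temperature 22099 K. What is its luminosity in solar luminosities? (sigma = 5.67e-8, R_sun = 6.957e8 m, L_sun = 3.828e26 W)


R = 93.3 * 6.957e8 m = 6.490881e+10 m. L = 4*pi*R^2*sigma*T^4 = 4*pi*(6.490881e+10)^2 * 5.67e-8 * 22099^4 = 7.159632071e+32 W. L/L_sun = 7.159632071e+32 / 3.828e26 = 1.870e+06

1.870e+06 L_sun


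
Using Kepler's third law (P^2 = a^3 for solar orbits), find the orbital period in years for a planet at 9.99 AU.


P = a^(3/2) = 9.99^1.5 = 31.5754

31.5754 years


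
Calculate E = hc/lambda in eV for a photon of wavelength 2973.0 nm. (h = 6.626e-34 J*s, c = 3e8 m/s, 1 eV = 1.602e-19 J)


E = hc/lambda = 6.626e-34 * 3e8 / 2.973e-06 = 6.686e-20 J = 0.4174 eV

0.4174 eV


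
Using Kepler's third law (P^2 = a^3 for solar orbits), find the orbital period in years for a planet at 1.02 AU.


P = a^(3/2) = 1.02^1.5 = 1.0301

1.0301 years


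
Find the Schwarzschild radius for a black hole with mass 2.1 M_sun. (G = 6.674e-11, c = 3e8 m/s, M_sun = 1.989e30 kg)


M = 2.1 * 1.989e30 kg = 4.1769e+30 kg. rs = 2GM/c^2 = 2 * 6.674e-11 * 4.1769e+30 / (3e8)^2 = 6194.8068

6194.8068 m


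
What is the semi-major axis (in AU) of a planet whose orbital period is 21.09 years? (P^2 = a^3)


a = P^(2/3) = 21.09^(2/3) = 7.6334

7.6334 AU


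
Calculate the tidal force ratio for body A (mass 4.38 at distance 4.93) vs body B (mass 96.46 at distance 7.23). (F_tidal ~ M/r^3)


Ratio = (M1/r1^3) / (M2/r2^3) = (4.38/4.93^3) / (96.46/7.23^3) = 0.1432

0.1432


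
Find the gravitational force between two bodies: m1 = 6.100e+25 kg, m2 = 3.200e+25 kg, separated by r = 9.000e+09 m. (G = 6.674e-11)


F = G*m1*m2/r^2 = 6.674e-11 * 6.100e+25 * 3.200e+25 / (9.000e+09)^2 = 6.674e-11 * 1.952e+51 / 8.100e+19 = 1.608e+21

1.608e+21 N


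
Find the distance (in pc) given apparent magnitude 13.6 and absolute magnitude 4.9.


d = 10^((m - M + 5)/5) = 10^((13.6 - 4.9 + 5)/5) = 549.5409

549.5409 pc


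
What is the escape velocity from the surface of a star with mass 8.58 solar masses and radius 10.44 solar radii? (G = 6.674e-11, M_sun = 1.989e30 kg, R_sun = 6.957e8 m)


M = 8.58 * 1.989e30 kg = 1.706562e+31 kg; R = 10.44 * 6.957e8 m = 7.263108e+09 m. v_esc = sqrt(2GM/R) = sqrt(2 * 6.674e-11 * 1.706562e+31 / 7.263108e+09) = 560025.6045

560025.6045 m/s


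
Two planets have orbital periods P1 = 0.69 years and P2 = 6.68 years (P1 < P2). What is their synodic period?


1/P_syn = |1/P1 - 1/P2| = |1/0.69 - 1/6.68| => P_syn = 0.7695

0.7695 years


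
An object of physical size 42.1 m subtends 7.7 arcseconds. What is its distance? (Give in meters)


D = size / theta_rad, theta_rad = 7.7 * pi/(180*3600) = 3.733e-05, D = 1.128e+06

1.128e+06 m


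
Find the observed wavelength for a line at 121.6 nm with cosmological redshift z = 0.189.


lam_obs = lam_emit * (1 + z) = 121.6 * (1 + 0.189) = 144.5824

144.5824 nm


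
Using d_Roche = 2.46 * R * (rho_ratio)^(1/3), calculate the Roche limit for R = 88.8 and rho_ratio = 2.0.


d_Roche = 2.46 * 88.8 * 2.0^(1/3) = 275.2272

275.2272


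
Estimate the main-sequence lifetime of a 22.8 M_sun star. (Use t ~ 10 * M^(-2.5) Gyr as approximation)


t = 10 * M^(-2.5) = 10 * 22.8^(-2.5) = 0.004

0.004 Gyr


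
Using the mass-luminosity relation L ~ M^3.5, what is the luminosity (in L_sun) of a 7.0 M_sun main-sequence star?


L/L_sun = (M/M_sun)^3.5 = 7.0^3.5 = 907.4927

907.4927 L_sun


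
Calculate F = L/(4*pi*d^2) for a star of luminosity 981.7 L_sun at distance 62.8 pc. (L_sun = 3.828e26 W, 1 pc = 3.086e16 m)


F = L / (4*pi*d^2) = 3.758e+29 / (4*pi*(1.938e+18)^2) = 7.962e-09

7.962e-09 W/m^2


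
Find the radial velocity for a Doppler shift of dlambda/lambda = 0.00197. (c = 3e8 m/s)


v = (dlambda/lambda) * c = 0.00197 * 3e8 = 591000.0

591000.0 m/s


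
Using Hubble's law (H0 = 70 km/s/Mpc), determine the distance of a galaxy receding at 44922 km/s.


d = v / H0 = 44922 / 70 = 641.7429

641.7429 Mpc


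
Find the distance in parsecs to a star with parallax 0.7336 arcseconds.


d = 1/p = 1/0.7336 = 1.3631

1.3631 pc


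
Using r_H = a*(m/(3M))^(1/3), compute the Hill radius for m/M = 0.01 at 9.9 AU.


r_H = a * (m/3M)^(1/3) = 9.9 * (0.01/3)^(1/3) = 1.4789

1.4789 AU


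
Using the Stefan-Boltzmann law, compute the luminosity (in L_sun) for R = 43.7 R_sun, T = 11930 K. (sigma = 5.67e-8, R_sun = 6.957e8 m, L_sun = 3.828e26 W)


R = 43.7 * 6.957e8 m = 3.040209e+10 m. L = 4*pi*R^2*sigma*T^4 = 4*pi*(3.040209e+10)^2 * 5.67e-8 * 11930^4 = 1.334017658e+31 W. L/L_sun = 1.334017658e+31 / 3.828e26 = 34848.9461

34848.9461 L_sun


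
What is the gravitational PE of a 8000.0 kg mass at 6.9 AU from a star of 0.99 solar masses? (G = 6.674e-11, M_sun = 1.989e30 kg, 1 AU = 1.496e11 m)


M = 0.99 * 1.989e30 kg = 1.96911e+30 kg; r = 6.9 AU * 1.496e11 m/AU = 1.03224e+12 m. U = -GM*m/r = -(6.674e-11 * 1.96911e+30 * 8000.0) / 1.03224e+12 = -1.019e+12

-1.019e+12 J


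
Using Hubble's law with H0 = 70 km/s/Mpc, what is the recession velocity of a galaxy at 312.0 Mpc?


v = H0 * d = 70 * 312.0 = 21840.0

21840.0 km/s


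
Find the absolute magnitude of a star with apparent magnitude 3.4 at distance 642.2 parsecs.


M = m - 5*log10(d) + 5 = 3.4 - 5*log10(642.2) + 5 = -5.6384

-5.6384


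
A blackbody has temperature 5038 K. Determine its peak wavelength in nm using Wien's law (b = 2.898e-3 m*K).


lam_max = b / T = 2.898e-3 / 5038 = 5.752e-07 m = 575.2283 nm

575.2283 nm


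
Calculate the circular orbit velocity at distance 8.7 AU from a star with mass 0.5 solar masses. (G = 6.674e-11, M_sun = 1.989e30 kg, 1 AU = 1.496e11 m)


v = sqrt(GM/r) = sqrt(6.674e-11 * 9.945e+29 / 1.302e+12) = 7141.1815

7141.1815 m/s


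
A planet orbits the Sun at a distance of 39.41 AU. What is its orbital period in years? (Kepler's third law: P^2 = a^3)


P = a^(3/2) = 39.41^1.5 = 247.4057

247.4057 years


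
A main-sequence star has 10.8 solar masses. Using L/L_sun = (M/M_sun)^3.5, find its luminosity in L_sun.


L/L_sun = (M/M_sun)^3.5 = 10.8^3.5 = 4139.8361

4139.8361 L_sun


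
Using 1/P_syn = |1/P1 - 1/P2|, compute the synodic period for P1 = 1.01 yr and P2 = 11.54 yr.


1/P_syn = |1/P1 - 1/P2| = |1/1.01 - 1/11.54| => P_syn = 1.1069

1.1069 years


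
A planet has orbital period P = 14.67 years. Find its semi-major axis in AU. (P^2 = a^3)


a = P^(2/3) = 14.67^(2/3) = 5.9927

5.9927 AU


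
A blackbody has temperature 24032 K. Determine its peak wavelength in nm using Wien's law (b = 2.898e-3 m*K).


lam_max = b / T = 2.898e-3 / 24032 = 1.206e-07 m = 120.5892 nm

120.5892 nm


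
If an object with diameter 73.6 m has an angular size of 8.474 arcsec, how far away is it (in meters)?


D = size / theta_rad, theta_rad = 8.474 * pi/(180*3600) = 4.108e-05, D = 1.791e+06

1.791e+06 m


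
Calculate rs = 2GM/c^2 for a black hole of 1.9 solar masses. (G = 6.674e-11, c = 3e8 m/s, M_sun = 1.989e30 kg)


M = 1.9 * 1.989e30 kg = 3.7791e+30 kg. rs = 2GM/c^2 = 2 * 6.674e-11 * 3.7791e+30 / (3e8)^2 = 5604.8252

5604.8252 m


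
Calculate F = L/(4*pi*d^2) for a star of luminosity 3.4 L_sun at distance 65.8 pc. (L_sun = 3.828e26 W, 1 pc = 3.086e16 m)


F = L / (4*pi*d^2) = 1.302e+27 / (4*pi*(2.031e+18)^2) = 2.512e-11

2.512e-11 W/m^2


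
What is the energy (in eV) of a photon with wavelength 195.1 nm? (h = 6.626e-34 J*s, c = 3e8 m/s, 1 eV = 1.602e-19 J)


E = hc/lambda = 6.626e-34 * 3e8 / 1.951e-07 = 1.019e-18 J = 6.3599 eV

6.3599 eV


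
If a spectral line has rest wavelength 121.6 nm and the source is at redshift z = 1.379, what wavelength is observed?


lam_obs = lam_emit * (1 + z) = 121.6 * (1 + 1.379) = 289.2864

289.2864 nm


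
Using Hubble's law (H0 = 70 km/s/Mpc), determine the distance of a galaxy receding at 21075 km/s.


d = v / H0 = 21075 / 70 = 301.0714

301.0714 Mpc


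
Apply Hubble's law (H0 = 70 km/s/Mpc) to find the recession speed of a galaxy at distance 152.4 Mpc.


v = H0 * d = 70 * 152.4 = 10668.0

10668.0 km/s


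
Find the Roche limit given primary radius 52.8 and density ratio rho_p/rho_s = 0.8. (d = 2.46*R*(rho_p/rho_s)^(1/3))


d_Roche = 2.46 * 52.8 * 0.8^(1/3) = 120.5773

120.5773


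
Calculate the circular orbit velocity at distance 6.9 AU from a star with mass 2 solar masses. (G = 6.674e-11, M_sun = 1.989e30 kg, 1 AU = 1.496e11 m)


v = sqrt(GM/r) = sqrt(6.674e-11 * 3.978e+30 / 1.032e+12) = 16037.4438

16037.4438 m/s


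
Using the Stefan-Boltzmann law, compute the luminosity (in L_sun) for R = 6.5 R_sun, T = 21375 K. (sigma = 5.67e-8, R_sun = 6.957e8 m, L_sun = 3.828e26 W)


R = 6.5 * 6.957e8 m = 4.52205e+09 m. L = 4*pi*R^2*sigma*T^4 = 4*pi*(4.52205e+09)^2 * 5.67e-8 * 21375^4 = 3.041502211e+30 W. L/L_sun = 3.041502211e+30 / 3.828e26 = 7945.4081

7945.4081 L_sun


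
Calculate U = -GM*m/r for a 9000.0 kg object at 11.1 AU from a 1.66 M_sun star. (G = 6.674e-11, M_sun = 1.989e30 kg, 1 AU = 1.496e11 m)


M = 1.66 * 1.989e30 kg = 3.30174e+30 kg; r = 11.1 AU * 1.496e11 m/AU = 1.66056e+12 m. U = -GM*m/r = -(6.674e-11 * 3.30174e+30 * 9000.0) / 1.66056e+12 = -1.194e+12

-1.194e+12 J


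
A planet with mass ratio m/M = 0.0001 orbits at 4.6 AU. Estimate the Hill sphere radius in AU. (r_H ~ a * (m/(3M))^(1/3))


r_H = a * (m/3M)^(1/3) = 4.6 * (0.0001/3)^(1/3) = 0.148

0.148 AU


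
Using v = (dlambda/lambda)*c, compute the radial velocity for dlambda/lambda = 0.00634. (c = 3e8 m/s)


v = (dlambda/lambda) * c = 0.00634 * 3e8 = 1.902e+06

1.902e+06 m/s


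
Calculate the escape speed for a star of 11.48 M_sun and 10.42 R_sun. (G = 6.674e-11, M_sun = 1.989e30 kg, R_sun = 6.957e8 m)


M = 11.48 * 1.989e30 kg = 2.283372e+31 kg; R = 10.42 * 6.957e8 m = 7.249194e+09 m. v_esc = sqrt(2GM/R) = sqrt(2 * 6.674e-11 * 2.283372e+31 / 7.249194e+09) = 648412.791

648412.791 m/s


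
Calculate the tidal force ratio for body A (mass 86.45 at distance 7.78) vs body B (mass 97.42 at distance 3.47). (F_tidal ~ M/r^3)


Ratio = (M1/r1^3) / (M2/r2^3) = (86.45/7.78^3) / (97.42/3.47^3) = 0.0787

0.0787


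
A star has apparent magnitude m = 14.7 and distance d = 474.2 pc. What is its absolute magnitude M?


M = m - 5*log10(d) + 5 = 14.7 - 5*log10(474.2) + 5 = 6.3202

6.3202


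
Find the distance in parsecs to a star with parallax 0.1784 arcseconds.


d = 1/p = 1/0.1784 = 5.6054

5.6054 pc


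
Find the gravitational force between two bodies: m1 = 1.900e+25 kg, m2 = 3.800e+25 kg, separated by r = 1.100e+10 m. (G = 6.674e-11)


F = G*m1*m2/r^2 = 6.674e-11 * 1.900e+25 * 3.800e+25 / (1.100e+10)^2 = 6.674e-11 * 7.220e+50 / 1.210e+20 = 3.982e+20

3.982e+20 N


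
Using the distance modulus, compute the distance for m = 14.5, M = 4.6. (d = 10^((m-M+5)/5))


d = 10^((m - M + 5)/5) = 10^((14.5 - 4.6 + 5)/5) = 954.9926

954.9926 pc


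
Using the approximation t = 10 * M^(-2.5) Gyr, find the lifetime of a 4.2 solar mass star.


t = 10 * M^(-2.5) = 10 * 4.2^(-2.5) = 0.2766

0.2766 Gyr


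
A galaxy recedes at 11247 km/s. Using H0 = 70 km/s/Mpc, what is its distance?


d = v / H0 = 11247 / 70 = 160.6714

160.6714 Mpc


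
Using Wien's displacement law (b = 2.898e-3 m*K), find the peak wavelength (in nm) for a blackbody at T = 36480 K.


lam_max = b / T = 2.898e-3 / 36480 = 7.944e-08 m = 79.4408 nm

79.4408 nm


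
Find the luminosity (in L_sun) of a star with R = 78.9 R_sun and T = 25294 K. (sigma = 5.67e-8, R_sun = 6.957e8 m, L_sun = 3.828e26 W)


R = 78.9 * 6.957e8 m = 5.489073e+10 m. L = 4*pi*R^2*sigma*T^4 = 4*pi*(5.489073e+10)^2 * 5.67e-8 * 25294^4 = 8.787412082e+32 W. L/L_sun = 8.787412082e+32 / 3.828e26 = 2.296e+06

2.296e+06 L_sun


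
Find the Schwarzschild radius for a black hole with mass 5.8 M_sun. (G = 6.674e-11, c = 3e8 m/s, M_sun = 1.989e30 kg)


M = 5.8 * 1.989e30 kg = 1.15362e+31 kg. rs = 2GM/c^2 = 2 * 6.674e-11 * 1.15362e+31 / (3e8)^2 = 17109.4664

17109.4664 m


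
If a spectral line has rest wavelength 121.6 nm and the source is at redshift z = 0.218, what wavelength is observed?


lam_obs = lam_emit * (1 + z) = 121.6 * (1 + 0.218) = 148.1088

148.1088 nm


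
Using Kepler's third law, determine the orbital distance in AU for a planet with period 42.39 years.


a = P^(2/3) = 42.39^(2/3) = 12.1574

12.1574 AU


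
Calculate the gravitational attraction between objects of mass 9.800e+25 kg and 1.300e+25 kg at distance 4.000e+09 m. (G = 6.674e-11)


F = G*m1*m2/r^2 = 6.674e-11 * 9.800e+25 * 1.300e+25 / (4.000e+09)^2 = 6.674e-11 * 1.274e+51 / 1.600e+19 = 5.314e+21

5.314e+21 N


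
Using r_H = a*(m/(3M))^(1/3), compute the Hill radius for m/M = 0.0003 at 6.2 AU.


r_H = a * (m/3M)^(1/3) = 6.2 * (0.0003/3)^(1/3) = 0.2878

0.2878 AU


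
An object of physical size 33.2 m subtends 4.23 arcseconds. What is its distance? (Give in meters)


D = size / theta_rad, theta_rad = 4.23 * pi/(180*3600) = 2.051e-05, D = 1.619e+06

1.619e+06 m


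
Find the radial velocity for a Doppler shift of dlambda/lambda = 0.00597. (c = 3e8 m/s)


v = (dlambda/lambda) * c = 0.00597 * 3e8 = 1.791e+06

1.791e+06 m/s


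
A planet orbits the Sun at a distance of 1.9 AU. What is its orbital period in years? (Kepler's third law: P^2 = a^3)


P = a^(3/2) = 1.9^1.5 = 2.619

2.619 years


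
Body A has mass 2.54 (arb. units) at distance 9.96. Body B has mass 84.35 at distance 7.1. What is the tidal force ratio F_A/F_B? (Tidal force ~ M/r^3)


Ratio = (M1/r1^3) / (M2/r2^3) = (2.54/9.96^3) / (84.35/7.1^3) = 0.0109

0.0109


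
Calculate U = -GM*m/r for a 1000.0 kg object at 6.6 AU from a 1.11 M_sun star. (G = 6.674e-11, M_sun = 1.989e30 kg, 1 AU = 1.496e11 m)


M = 1.11 * 1.989e30 kg = 2.20779e+30 kg; r = 6.6 AU * 1.496e11 m/AU = 9.8736e+11 m. U = -GM*m/r = -(6.674e-11 * 2.20779e+30 * 1000.0) / 9.8736e+11 = -1.492e+11

-1.492e+11 J


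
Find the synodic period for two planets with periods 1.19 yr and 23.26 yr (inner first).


1/P_syn = |1/P1 - 1/P2| = |1/1.19 - 1/23.26| => P_syn = 1.2542

1.2542 years


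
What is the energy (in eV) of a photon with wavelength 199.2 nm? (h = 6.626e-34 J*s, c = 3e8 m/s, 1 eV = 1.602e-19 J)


E = hc/lambda = 6.626e-34 * 3e8 / 1.992e-07 = 9.979e-19 J = 6.229 eV

6.229 eV


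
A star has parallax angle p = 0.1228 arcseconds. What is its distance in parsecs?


d = 1/p = 1/0.1228 = 8.1433

8.1433 pc


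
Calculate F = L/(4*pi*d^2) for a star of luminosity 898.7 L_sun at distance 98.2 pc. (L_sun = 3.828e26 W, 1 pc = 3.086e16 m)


F = L / (4*pi*d^2) = 3.440e+29 / (4*pi*(3.030e+18)^2) = 2.981e-09

2.981e-09 W/m^2


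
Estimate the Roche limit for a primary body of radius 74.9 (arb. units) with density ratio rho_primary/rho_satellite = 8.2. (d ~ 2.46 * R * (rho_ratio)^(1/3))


d_Roche = 2.46 * 74.9 * 8.2^(1/3) = 371.5537

371.5537


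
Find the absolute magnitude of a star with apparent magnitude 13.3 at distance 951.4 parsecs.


M = m - 5*log10(d) + 5 = 13.3 - 5*log10(951.4) + 5 = 3.4082

3.4082


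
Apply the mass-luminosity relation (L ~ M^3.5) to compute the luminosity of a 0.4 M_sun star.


L/L_sun = (M/M_sun)^3.5 = 0.4^3.5 = 0.0405

0.0405 L_sun


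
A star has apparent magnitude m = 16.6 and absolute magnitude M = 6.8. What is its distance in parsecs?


d = 10^((m - M + 5)/5) = 10^((16.6 - 6.8 + 5)/5) = 912.0108

912.0108 pc


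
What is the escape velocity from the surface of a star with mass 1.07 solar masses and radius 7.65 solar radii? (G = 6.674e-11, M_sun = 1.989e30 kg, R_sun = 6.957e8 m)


M = 1.07 * 1.989e30 kg = 2.12823e+30 kg; R = 7.65 * 6.957e8 m = 5.322105e+09 m. v_esc = sqrt(2GM/R) = sqrt(2 * 6.674e-11 * 2.12823e+30 / 5.322105e+09) = 231033.8738

231033.8738 m/s


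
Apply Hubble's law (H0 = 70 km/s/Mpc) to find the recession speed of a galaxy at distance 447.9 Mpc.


v = H0 * d = 70 * 447.9 = 31353.0

31353.0 km/s


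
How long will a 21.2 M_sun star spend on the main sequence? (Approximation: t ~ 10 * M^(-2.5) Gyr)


t = 10 * M^(-2.5) = 10 * 21.2^(-2.5) = 0.0048

0.0048 Gyr


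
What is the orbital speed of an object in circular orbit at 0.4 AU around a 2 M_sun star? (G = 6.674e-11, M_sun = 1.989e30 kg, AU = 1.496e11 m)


v = sqrt(GM/r) = sqrt(6.674e-11 * 3.978e+30 / 5.984e+10) = 66608.5068

66608.5068 m/s


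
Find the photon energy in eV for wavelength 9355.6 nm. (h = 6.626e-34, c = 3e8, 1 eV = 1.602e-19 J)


E = hc/lambda = 6.626e-34 * 3e8 / 9.356e-06 = 2.125e-20 J = 0.1326 eV

0.1326 eV


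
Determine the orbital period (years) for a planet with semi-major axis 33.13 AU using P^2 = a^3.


P = a^(3/2) = 33.13^1.5 = 190.6919

190.6919 years


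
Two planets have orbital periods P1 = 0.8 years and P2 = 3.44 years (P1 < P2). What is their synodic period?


1/P_syn = |1/P1 - 1/P2| = |1/0.8 - 1/3.44| => P_syn = 1.0424

1.0424 years


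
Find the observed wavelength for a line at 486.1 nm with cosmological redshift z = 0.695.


lam_obs = lam_emit * (1 + z) = 486.1 * (1 + 0.695) = 823.9395

823.9395 nm


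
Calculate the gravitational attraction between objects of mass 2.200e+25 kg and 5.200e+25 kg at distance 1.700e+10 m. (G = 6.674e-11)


F = G*m1*m2/r^2 = 6.674e-11 * 2.200e+25 * 5.200e+25 / (1.700e+10)^2 = 6.674e-11 * 1.144e+51 / 2.890e+20 = 2.642e+20

2.642e+20 N


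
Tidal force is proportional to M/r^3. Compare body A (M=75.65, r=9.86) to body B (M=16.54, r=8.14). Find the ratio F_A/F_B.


Ratio = (M1/r1^3) / (M2/r2^3) = (75.65/9.86^3) / (16.54/8.14^3) = 2.5735

2.5735


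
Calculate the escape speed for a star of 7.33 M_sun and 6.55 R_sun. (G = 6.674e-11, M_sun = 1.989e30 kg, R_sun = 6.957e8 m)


M = 7.33 * 1.989e30 kg = 1.457937e+31 kg; R = 6.55 * 6.957e8 m = 4.556835e+09 m. v_esc = sqrt(2GM/R) = sqrt(2 * 6.674e-11 * 1.457937e+31 / 4.556835e+09) = 653500.3525

653500.3525 m/s


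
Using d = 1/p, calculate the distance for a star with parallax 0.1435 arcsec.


d = 1/p = 1/0.1435 = 6.9686

6.9686 pc


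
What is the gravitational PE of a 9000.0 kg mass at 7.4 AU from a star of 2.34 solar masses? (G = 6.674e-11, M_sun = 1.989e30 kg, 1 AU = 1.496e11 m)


M = 2.34 * 1.989e30 kg = 4.65426e+30 kg; r = 7.4 AU * 1.496e11 m/AU = 1.10704e+12 m. U = -GM*m/r = -(6.674e-11 * 4.65426e+30 * 9000.0) / 1.10704e+12 = -2.525e+12

-2.525e+12 J


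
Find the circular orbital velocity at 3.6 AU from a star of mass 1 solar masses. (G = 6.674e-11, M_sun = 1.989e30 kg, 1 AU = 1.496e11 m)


v = sqrt(GM/r) = sqrt(6.674e-11 * 1.989e+30 / 5.386e+11) = 15699.7756

15699.7756 m/s


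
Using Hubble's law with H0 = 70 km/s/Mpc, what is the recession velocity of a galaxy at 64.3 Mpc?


v = H0 * d = 70 * 64.3 = 4501.0

4501.0 km/s


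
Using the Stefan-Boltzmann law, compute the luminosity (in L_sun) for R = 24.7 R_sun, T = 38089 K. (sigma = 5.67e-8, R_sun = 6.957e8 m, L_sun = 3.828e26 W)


R = 24.7 * 6.957e8 m = 1.718379e+10 m. L = 4*pi*R^2*sigma*T^4 = 4*pi*(1.718379e+10)^2 * 5.67e-8 * 38089^4 = 4.428219285e+32 W. L/L_sun = 4.428219285e+32 / 3.828e26 = 1.157e+06

1.157e+06 L_sun


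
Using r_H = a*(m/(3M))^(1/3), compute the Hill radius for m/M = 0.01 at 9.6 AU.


r_H = a * (m/3M)^(1/3) = 9.6 * (0.01/3)^(1/3) = 1.434

1.434 AU


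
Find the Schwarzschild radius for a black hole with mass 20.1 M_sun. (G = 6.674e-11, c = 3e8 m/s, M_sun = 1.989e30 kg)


M = 20.1 * 1.989e30 kg = 3.99789e+31 kg. rs = 2GM/c^2 = 2 * 6.674e-11 * 3.99789e+31 / (3e8)^2 = 59293.1508

59293.1508 m


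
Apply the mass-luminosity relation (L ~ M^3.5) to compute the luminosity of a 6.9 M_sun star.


L/L_sun = (M/M_sun)^3.5 = 6.9^3.5 = 862.9225

862.9225 L_sun


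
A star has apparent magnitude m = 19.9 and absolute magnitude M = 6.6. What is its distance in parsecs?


d = 10^((m - M + 5)/5) = 10^((19.9 - 6.6 + 5)/5) = 4570.8819

4570.8819 pc


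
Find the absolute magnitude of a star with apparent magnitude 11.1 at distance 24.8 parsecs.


M = m - 5*log10(d) + 5 = 11.1 - 5*log10(24.8) + 5 = 9.1277

9.1277


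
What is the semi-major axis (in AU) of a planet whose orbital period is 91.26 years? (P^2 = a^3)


a = P^(2/3) = 91.26^(2/3) = 20.27

20.27 AU


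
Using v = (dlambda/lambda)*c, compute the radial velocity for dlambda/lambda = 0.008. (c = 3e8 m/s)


v = (dlambda/lambda) * c = 0.008 * 3e8 = 2.400e+06

2.400e+06 m/s


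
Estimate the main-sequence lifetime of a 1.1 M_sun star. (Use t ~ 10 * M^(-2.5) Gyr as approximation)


t = 10 * M^(-2.5) = 10 * 1.1^(-2.5) = 7.8799

7.8799 Gyr


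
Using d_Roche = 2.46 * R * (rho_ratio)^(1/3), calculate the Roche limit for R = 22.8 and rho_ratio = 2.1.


d_Roche = 2.46 * 22.8 * 2.1^(1/3) = 71.8251

71.8251


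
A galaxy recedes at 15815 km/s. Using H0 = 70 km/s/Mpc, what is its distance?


d = v / H0 = 15815 / 70 = 225.9286

225.9286 Mpc


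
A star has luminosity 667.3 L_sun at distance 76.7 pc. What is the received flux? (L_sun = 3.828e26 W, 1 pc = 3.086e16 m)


F = L / (4*pi*d^2) = 2.554e+29 / (4*pi*(2.367e+18)^2) = 3.628e-09

3.628e-09 W/m^2


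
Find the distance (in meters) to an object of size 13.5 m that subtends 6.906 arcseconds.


D = size / theta_rad, theta_rad = 6.906 * pi/(180*3600) = 3.348e-05, D = 403210.9592

403210.9592 m


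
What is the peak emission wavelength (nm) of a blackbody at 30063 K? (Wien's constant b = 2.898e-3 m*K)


lam_max = b / T = 2.898e-3 / 30063 = 9.640e-08 m = 96.3976 nm

96.3976 nm


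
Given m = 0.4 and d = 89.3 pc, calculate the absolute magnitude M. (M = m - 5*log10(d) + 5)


M = m - 5*log10(d) + 5 = 0.4 - 5*log10(89.3) + 5 = -4.3543

-4.3543


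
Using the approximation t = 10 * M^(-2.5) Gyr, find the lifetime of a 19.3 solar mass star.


t = 10 * M^(-2.5) = 10 * 19.3^(-2.5) = 0.0061

0.0061 Gyr


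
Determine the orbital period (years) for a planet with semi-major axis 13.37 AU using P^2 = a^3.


P = a^(3/2) = 13.37^1.5 = 48.8874

48.8874 years


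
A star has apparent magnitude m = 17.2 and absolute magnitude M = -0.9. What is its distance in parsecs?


d = 10^((m - M + 5)/5) = 10^((17.2 - -0.9 + 5)/5) = 41686.9383

41686.9383 pc


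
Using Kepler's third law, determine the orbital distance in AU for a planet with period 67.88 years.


a = P^(2/3) = 67.88^(2/3) = 16.6403

16.6403 AU


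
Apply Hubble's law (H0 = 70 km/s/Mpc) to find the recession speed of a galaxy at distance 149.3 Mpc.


v = H0 * d = 70 * 149.3 = 10451.0

10451.0 km/s


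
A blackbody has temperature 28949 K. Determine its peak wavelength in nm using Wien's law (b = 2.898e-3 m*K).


lam_max = b / T = 2.898e-3 / 28949 = 1.001e-07 m = 100.1071 nm

100.1071 nm


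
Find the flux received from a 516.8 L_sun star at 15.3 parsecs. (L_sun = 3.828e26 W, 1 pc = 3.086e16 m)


F = L / (4*pi*d^2) = 1.978e+29 / (4*pi*(4.722e+17)^2) = 7.062e-08

7.062e-08 W/m^2


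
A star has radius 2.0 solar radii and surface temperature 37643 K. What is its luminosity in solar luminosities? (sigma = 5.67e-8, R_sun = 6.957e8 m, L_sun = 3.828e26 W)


R = 2.0 * 6.957e8 m = 1.3914e+09 m. L = 4*pi*R^2*sigma*T^4 = 4*pi*(1.3914e+09)^2 * 5.67e-8 * 37643^4 = 2.76970702e+30 W. L/L_sun = 2.76970702e+30 / 3.828e26 = 7235.3893

7235.3893 L_sun


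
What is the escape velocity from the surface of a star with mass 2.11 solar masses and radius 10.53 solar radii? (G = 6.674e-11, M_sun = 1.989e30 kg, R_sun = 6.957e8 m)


M = 2.11 * 1.989e30 kg = 4.19679e+30 kg; R = 10.53 * 6.957e8 m = 7.325721e+09 m. v_esc = sqrt(2GM/R) = sqrt(2 * 6.674e-11 * 4.19679e+30 / 7.325721e+09) = 276529.5398

276529.5398 m/s


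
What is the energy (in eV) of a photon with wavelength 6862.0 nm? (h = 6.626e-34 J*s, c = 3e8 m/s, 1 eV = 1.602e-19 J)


E = hc/lambda = 6.626e-34 * 3e8 / 6.862e-06 = 2.897e-20 J = 0.1808 eV

0.1808 eV


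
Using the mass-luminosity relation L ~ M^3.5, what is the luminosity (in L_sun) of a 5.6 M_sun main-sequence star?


L/L_sun = (M/M_sun)^3.5 = 5.6^3.5 = 415.5833

415.5833 L_sun


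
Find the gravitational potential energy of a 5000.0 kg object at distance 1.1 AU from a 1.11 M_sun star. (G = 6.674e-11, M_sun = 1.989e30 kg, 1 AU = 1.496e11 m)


M = 1.11 * 1.989e30 kg = 2.20779e+30 kg; r = 1.1 AU * 1.496e11 m/AU = 1.6456e+11 m. U = -GM*m/r = -(6.674e-11 * 2.20779e+30 * 5000.0) / 1.6456e+11 = -4.477e+12

-4.477e+12 J


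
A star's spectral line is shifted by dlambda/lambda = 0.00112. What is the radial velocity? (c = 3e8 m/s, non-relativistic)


v = (dlambda/lambda) * c = 0.00112 * 3e8 = 336000.0

336000.0 m/s


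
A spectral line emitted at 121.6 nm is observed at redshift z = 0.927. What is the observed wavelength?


lam_obs = lam_emit * (1 + z) = 121.6 * (1 + 0.927) = 234.3232

234.3232 nm


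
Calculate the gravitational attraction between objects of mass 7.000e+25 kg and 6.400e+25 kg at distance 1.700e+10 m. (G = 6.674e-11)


F = G*m1*m2/r^2 = 6.674e-11 * 7.000e+25 * 6.400e+25 / (1.700e+10)^2 = 6.674e-11 * 4.480e+51 / 2.890e+20 = 1.035e+21

1.035e+21 N


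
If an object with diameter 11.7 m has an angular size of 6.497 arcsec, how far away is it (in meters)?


D = size / theta_rad, theta_rad = 6.497 * pi/(180*3600) = 3.150e-05, D = 371448.0888

371448.0888 m


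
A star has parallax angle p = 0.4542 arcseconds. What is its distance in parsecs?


d = 1/p = 1/0.4542 = 2.2017

2.2017 pc


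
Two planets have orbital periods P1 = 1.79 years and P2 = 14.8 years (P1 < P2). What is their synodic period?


1/P_syn = |1/P1 - 1/P2| = |1/1.79 - 1/14.8| => P_syn = 2.0363

2.0363 years


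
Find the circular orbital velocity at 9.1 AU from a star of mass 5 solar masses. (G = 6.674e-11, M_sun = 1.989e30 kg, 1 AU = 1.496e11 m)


v = sqrt(GM/r) = sqrt(6.674e-11 * 9.945e+30 / 1.361e+12) = 22080.505

22080.505 m/s


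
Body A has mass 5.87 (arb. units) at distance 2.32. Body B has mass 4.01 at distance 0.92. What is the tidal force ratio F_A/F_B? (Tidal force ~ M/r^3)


Ratio = (M1/r1^3) / (M2/r2^3) = (5.87/2.32^3) / (4.01/0.92^3) = 0.0913

0.0913


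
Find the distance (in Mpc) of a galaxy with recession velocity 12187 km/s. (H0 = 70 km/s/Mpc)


d = v / H0 = 12187 / 70 = 174.1

174.1 Mpc


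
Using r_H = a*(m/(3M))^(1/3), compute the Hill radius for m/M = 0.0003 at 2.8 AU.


r_H = a * (m/3M)^(1/3) = 2.8 * (0.0003/3)^(1/3) = 0.13

0.13 AU


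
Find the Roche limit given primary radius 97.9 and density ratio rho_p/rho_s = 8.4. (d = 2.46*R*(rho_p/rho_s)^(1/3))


d_Roche = 2.46 * 97.9 * 8.4^(1/3) = 489.5656

489.5656


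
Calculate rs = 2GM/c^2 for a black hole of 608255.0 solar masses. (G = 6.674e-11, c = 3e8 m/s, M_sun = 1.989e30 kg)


M = 608255.0 * 1.989e30 kg = 1.209819195e+36 kg. rs = 2GM/c^2 = 2 * 6.674e-11 * 1.209819195e+36 / (3e8)^2 = 1.794e+09

1.794e+09 m


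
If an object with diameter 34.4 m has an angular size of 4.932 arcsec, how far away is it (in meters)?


D = size / theta_rad, theta_rad = 4.932 * pi/(180*3600) = 2.391e-05, D = 1.439e+06

1.439e+06 m


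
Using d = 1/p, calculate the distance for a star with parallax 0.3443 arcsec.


d = 1/p = 1/0.3443 = 2.9044

2.9044 pc


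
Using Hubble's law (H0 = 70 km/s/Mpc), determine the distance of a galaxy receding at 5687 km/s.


d = v / H0 = 5687 / 70 = 81.2429

81.2429 Mpc


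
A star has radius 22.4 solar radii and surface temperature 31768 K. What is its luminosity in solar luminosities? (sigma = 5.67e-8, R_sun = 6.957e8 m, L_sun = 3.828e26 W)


R = 22.4 * 6.957e8 m = 1.558368e+10 m. L = 4*pi*R^2*sigma*T^4 = 4*pi*(1.558368e+10)^2 * 5.67e-8 * 31768^4 = 1.762351216e+32 W. L/L_sun = 1.762351216e+32 / 3.828e26 = 460384.3302

460384.3302 L_sun


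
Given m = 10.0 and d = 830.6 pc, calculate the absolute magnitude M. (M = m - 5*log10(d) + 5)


M = m - 5*log10(d) + 5 = 10.0 - 5*log10(830.6) + 5 = 0.403

0.403


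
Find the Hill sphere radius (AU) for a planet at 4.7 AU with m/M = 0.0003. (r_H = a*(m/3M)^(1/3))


r_H = a * (m/3M)^(1/3) = 4.7 * (0.0003/3)^(1/3) = 0.2182

0.2182 AU


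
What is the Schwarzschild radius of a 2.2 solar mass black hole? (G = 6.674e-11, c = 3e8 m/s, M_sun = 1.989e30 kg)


M = 2.2 * 1.989e30 kg = 4.3758e+30 kg. rs = 2GM/c^2 = 2 * 6.674e-11 * 4.3758e+30 / (3e8)^2 = 6489.7976

6489.7976 m


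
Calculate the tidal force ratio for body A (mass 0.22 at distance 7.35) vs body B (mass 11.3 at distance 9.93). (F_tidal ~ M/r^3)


Ratio = (M1/r1^3) / (M2/r2^3) = (0.22/7.35^3) / (11.3/9.93^3) = 0.048

0.048


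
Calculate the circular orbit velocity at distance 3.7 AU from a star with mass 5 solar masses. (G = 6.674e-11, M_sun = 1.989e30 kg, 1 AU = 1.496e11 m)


v = sqrt(GM/r) = sqrt(6.674e-11 * 9.945e+30 / 5.535e+11) = 34628.1138

34628.1138 m/s


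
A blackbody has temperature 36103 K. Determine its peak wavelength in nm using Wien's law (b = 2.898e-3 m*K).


lam_max = b / T = 2.898e-3 / 36103 = 8.027e-08 m = 80.2703 nm

80.2703 nm


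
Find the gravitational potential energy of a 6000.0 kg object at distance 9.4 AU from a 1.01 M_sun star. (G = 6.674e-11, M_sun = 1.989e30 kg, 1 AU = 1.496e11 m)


M = 1.01 * 1.989e30 kg = 2.00889e+30 kg; r = 9.4 AU * 1.496e11 m/AU = 1.40624e+12 m. U = -GM*m/r = -(6.674e-11 * 2.00889e+30 * 6000.0) / 1.40624e+12 = -5.721e+11

-5.721e+11 J


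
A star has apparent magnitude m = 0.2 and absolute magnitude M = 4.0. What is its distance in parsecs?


d = 10^((m - M + 5)/5) = 10^((0.2 - 4.0 + 5)/5) = 1.7378

1.7378 pc


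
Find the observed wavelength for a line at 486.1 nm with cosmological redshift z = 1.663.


lam_obs = lam_emit * (1 + z) = 486.1 * (1 + 1.663) = 1294.4843

1294.4843 nm


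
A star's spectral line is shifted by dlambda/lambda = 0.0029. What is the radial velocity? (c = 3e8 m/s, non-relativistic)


v = (dlambda/lambda) * c = 0.0029 * 3e8 = 870000.0

870000.0 m/s


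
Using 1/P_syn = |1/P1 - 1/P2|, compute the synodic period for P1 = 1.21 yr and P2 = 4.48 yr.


1/P_syn = |1/P1 - 1/P2| = |1/1.21 - 1/4.48| => P_syn = 1.6577

1.6577 years


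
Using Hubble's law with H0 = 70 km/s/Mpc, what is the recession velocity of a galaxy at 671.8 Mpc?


v = H0 * d = 70 * 671.8 = 47026.0

47026.0 km/s


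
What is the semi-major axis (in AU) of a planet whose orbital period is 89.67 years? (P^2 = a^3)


a = P^(2/3) = 89.67^(2/3) = 20.0339

20.0339 AU


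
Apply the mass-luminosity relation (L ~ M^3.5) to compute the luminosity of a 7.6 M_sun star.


L/L_sun = (M/M_sun)^3.5 = 7.6^3.5 = 1210.1733

1210.1733 L_sun


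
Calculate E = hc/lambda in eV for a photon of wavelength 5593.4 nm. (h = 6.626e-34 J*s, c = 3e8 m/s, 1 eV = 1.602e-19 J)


E = hc/lambda = 6.626e-34 * 3e8 / 5.593e-06 = 3.554e-20 J = 0.2218 eV

0.2218 eV


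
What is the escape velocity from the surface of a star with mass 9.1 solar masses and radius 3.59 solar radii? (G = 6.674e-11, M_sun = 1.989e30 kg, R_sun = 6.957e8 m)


M = 9.1 * 1.989e30 kg = 1.80999e+31 kg; R = 3.59 * 6.957e8 m = 2.497563e+09 m. v_esc = sqrt(2GM/R) = sqrt(2 * 6.674e-11 * 1.80999e+31 / 2.497563e+09) = 983530.791

983530.791 m/s


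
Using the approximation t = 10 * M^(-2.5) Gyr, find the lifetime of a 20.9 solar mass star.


t = 10 * M^(-2.5) = 10 * 20.9^(-2.5) = 0.005

0.005 Gyr


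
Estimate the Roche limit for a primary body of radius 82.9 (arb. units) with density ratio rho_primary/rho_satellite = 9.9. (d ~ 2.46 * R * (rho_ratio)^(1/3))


d_Roche = 2.46 * 82.9 * 9.9^(1/3) = 437.893

437.893


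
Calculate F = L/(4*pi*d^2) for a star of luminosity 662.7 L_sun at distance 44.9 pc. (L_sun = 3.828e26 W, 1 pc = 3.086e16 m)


F = L / (4*pi*d^2) = 2.537e+29 / (4*pi*(1.386e+18)^2) = 1.051e-08

1.051e-08 W/m^2


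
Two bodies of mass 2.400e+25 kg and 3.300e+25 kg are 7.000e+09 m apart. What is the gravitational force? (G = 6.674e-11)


F = G*m1*m2/r^2 = 6.674e-11 * 2.400e+25 * 3.300e+25 / (7.000e+09)^2 = 6.674e-11 * 7.920e+50 / 4.900e+19 = 1.079e+21

1.079e+21 N


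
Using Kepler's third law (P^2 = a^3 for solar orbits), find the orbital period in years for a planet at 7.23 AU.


P = a^(3/2) = 7.23^1.5 = 19.4405

19.4405 years
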